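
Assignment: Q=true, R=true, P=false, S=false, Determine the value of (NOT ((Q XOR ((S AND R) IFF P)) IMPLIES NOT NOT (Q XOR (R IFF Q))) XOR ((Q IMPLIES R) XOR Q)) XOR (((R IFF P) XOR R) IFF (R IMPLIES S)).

S AND R = false AND true = false
(S AND R) IFF P = false IFF false = true
Q XOR ((S AND R) IFF P) = true XOR true = false
R IFF Q = true IFF true = true
Q XOR (R IFF Q) = true XOR true = false
NOT (Q XOR (R IFF Q)) = NOT false = true
NOT NOT (Q XOR (R IFF Q)) = NOT true = false
(Q XOR ((S AND R) IFF P)) IMPLIES NOT NOT (Q XOR (R IFF Q)) = false IMPLIES false = true
NOT ((Q XOR ((S AND R) IFF P)) IMPLIES NOT NOT (Q XOR (R IFF Q))) = NOT true = false
Q IMPLIES R = true IMPLIES true = true
(Q IMPLIES R) XOR Q = true XOR true = false
NOT ((Q XOR ((S AND R) IFF P)) IMPLIES NOT NOT (Q XOR (R IFF Q))) XOR ((Q IMPLIES R) XOR Q) = false XOR false = false
R IFF P = true IFF false = false
(R IFF P) XOR R = false XOR true = true
R IMPLIES S = true IMPLIES false = false
((R IFF P) XOR R) IFF (R IMPLIES S) = true IFF false = false
(NOT ((Q XOR ((S AND R) IFF P)) IMPLIES NOT NOT (Q XOR (R IFF Q))) XOR ((Q IMPLIES R) XOR Q)) XOR (((R IFF P) XOR R) IFF (R IMPLIES S)) = false XOR false = false

false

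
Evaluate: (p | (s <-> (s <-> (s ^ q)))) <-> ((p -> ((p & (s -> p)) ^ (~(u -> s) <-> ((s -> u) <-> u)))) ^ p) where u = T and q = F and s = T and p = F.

s ^ q = T ^ F = T
s <-> (s ^ q) = T <-> T = T
s <-> (s <-> (s ^ q)) = T <-> T = T
p | (s <-> (s <-> (s ^ q))) = F | T = T
s -> p = T -> F = F
p & (s -> p) = F & F = F
u -> s = T -> T = T
~(u -> s) = ~T = F
s -> u = T -> T = T
(s -> u) <-> u = T <-> T = T
~(u -> s) <-> ((s -> u) <-> u) = F <-> T = F
(p & (s -> p)) ^ (~(u -> s) <-> ((s -> u) <-> u)) = F ^ F = F
p -> ((p & (s -> p)) ^ (~(u -> s) <-> ((s -> u) <-> u))) = F -> F = T
(p -> ((p & (s -> p)) ^ (~(u -> s) <-> ((s -> u) <-> u)))) ^ p = T ^ F = T
(p | (s <-> (s <-> (s ^ q)))) <-> ((p -> ((p & (s -> p)) ^ (~(u -> s) <-> ((s -> u) <-> u)))) ^ p) = T <-> T = T

T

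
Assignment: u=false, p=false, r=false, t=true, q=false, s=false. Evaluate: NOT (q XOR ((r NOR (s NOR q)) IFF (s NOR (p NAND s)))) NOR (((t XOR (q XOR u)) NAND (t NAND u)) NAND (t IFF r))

false

s NOR q = false NOR false = true
r NOR (s NOR q) = false NOR true = false
p NAND s = false NAND false = true
s NOR (p NAND s) = false NOR true = false
(r NOR (s NOR q)) IFF (s NOR (p NAND s)) = false IFF false = true
q XOR ((r NOR (s NOR q)) IFF (s NOR (p NAND s))) = false XOR true = true
NOT (q XOR ((r NOR (s NOR q)) IFF (s NOR (p NAND s)))) = NOT true = false
q XOR u = false XOR false = false
t XOR (q XOR u) = true XOR false = true
t NAND u = true NAND false = true
(t XOR (q XOR u)) NAND (t NAND u) = true NAND true = false
t IFF r = true IFF false = false
((t XOR (q XOR u)) NAND (t NAND u)) NAND (t IFF r) = false NAND false = true
NOT (q XOR ((r NOR (s NOR q)) IFF (s NOR (p NAND s)))) NOR (((t XOR (q XOR u)) NAND (t NAND u)) NAND (t IFF r)) = false NOR true = false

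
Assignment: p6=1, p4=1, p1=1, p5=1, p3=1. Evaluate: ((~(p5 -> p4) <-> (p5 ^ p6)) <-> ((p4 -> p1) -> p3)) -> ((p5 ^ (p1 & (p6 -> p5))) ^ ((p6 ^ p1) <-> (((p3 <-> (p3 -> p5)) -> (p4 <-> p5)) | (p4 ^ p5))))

0

p5 -> p4 = 1 -> 1 = 1
~(p5 -> p4) = ~1 = 0
p5 ^ p6 = 1 ^ 1 = 0
~(p5 -> p4) <-> (p5 ^ p6) = 0 <-> 0 = 1
p4 -> p1 = 1 -> 1 = 1
(p4 -> p1) -> p3 = 1 -> 1 = 1
(~(p5 -> p4) <-> (p5 ^ p6)) <-> ((p4 -> p1) -> p3) = 1 <-> 1 = 1
p6 -> p5 = 1 -> 1 = 1
p1 & (p6 -> p5) = 1 & 1 = 1
p5 ^ (p1 & (p6 -> p5)) = 1 ^ 1 = 0
p6 ^ p1 = 1 ^ 1 = 0
p3 -> p5 = 1 -> 1 = 1
p3 <-> (p3 -> p5) = 1 <-> 1 = 1
p4 <-> p5 = 1 <-> 1 = 1
(p3 <-> (p3 -> p5)) -> (p4 <-> p5) = 1 -> 1 = 1
p4 ^ p5 = 1 ^ 1 = 0
((p3 <-> (p3 -> p5)) -> (p4 <-> p5)) | (p4 ^ p5) = 1 | 0 = 1
(p6 ^ p1) <-> (((p3 <-> (p3 -> p5)) -> (p4 <-> p5)) | (p4 ^ p5)) = 0 <-> 1 = 0
(p5 ^ (p1 & (p6 -> p5))) ^ ((p6 ^ p1) <-> (((p3 <-> (p3 -> p5)) -> (p4 <-> p5)) | (p4 ^ p5))) = 0 ^ 0 = 0
((~(p5 -> p4) <-> (p5 ^ p6)) <-> ((p4 -> p1) -> p3)) -> ((p5 ^ (p1 & (p6 -> p5))) ^ ((p6 ^ p1) <-> (((p3 <-> (p3 -> p5)) -> (p4 <-> p5)) | (p4 ^ p5)))) = 1 -> 0 = 0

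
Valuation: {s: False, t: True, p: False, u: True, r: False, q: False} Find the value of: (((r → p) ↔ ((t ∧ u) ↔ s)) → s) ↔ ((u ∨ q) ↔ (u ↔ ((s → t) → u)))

r → p = False → False = True
t ∧ u = True ∧ True = True
(t ∧ u) ↔ s = True ↔ False = False
(r → p) ↔ ((t ∧ u) ↔ s) = True ↔ False = False
((r → p) ↔ ((t ∧ u) ↔ s)) → s = False → False = True
u ∨ q = True ∨ False = True
s → t = False → True = True
(s → t) → u = True → True = True
u ↔ ((s → t) → u) = True ↔ True = True
(u ∨ q) ↔ (u ↔ ((s → t) → u)) = True ↔ True = True
(((r → p) ↔ ((t ∧ u) ↔ s)) → s) ↔ ((u ∨ q) ↔ (u ↔ ((s → t) → u))) = True ↔ True = True

True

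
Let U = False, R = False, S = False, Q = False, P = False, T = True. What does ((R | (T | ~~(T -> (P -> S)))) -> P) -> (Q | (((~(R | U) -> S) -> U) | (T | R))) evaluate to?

Substituting U=False, R=False, S=False, Q=False, P=False, T=True:
P -> S = False -> False = True
T -> (P -> S) = True -> True = True
~(T -> (P -> S)) = ~True = False
~~(T -> (P -> S)) = ~False = True
T | ~~(T -> (P -> S)) = True | True = True
R | (T | ~~(T -> (P -> S))) = False | True = True
(R | (T | ~~(T -> (P -> S)))) -> P = True -> False = False
R | U = False | False = False
~(R | U) = ~False = True
~(R | U) -> S = True -> False = False
(~(R | U) -> S) -> U = False -> False = True
T | R = True | False = True
((~(R | U) -> S) -> U) | (T | R) = True | True = True
Q | (((~(R | U) -> S) -> U) | (T | R)) = False | True = True
((R | (T | ~~(T -> (P -> S)))) -> P) -> (Q | (((~(R | U) -> S) -> U) | (T | R))) = False -> True = True

True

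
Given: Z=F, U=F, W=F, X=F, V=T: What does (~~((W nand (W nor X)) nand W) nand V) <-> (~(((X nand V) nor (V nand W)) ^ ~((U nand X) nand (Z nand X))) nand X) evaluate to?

W nor X = F nor F = T
W nand (W nor X) = F nand T = T
(W nand (W nor X)) nand W = T nand F = T
~((W nand (W nor X)) nand W) = ~T = F
~~((W nand (W nor X)) nand W) = ~F = T
~~((W nand (W nor X)) nand W) nand V = T nand T = F
X nand V = F nand T = T
V nand W = T nand F = T
(X nand V) nor (V nand W) = T nor T = F
U nand X = F nand F = T
Z nand X = F nand F = T
(U nand X) nand (Z nand X) = T nand T = F
~((U nand X) nand (Z nand X)) = ~F = T
((X nand V) nor (V nand W)) ^ ~((U nand X) nand (Z nand X)) = F ^ T = T
~(((X nand V) nor (V nand W)) ^ ~((U nand X) nand (Z nand X))) = ~T = F
~(((X nand V) nor (V nand W)) ^ ~((U nand X) nand (Z nand X))) nand X = F nand F = T
(~~((W nand (W nor X)) nand W) nand V) <-> (~(((X nand V) nor (V nand W)) ^ ~((U nand X) nand (Z nand X))) nand X) = F <-> T = F

F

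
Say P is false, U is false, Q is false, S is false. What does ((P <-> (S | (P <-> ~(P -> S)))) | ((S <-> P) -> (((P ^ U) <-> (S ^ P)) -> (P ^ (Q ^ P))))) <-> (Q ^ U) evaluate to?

P -> S = F -> F = T
~(P -> S) = ~T = F
P <-> ~(P -> S) = F <-> F = T
S | (P <-> ~(P -> S)) = F | T = T
P <-> (S | (P <-> ~(P -> S))) = F <-> T = F
S <-> P = F <-> F = T
P ^ U = F ^ F = F
S ^ P = F ^ F = F
(P ^ U) <-> (S ^ P) = F <-> F = T
Q ^ P = F ^ F = F
P ^ (Q ^ P) = F ^ F = F
((P ^ U) <-> (S ^ P)) -> (P ^ (Q ^ P)) = T -> F = F
(S <-> P) -> (((P ^ U) <-> (S ^ P)) -> (P ^ (Q ^ P))) = T -> F = F
(P <-> (S | (P <-> ~(P -> S)))) | ((S <-> P) -> (((P ^ U) <-> (S ^ P)) -> (P ^ (Q ^ P)))) = F | F = F
Q ^ U = F ^ F = F
((P <-> (S | (P <-> ~(P -> S)))) | ((S <-> P) -> (((P ^ U) <-> (S ^ P)) -> (P ^ (Q ^ P))))) <-> (Q ^ U) = F <-> F = T

T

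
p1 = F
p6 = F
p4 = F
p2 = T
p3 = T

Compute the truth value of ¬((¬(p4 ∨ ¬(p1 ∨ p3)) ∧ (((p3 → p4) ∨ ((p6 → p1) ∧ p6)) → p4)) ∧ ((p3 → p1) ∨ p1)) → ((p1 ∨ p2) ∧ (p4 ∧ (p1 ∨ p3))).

F

p1 ∨ p3 = F ∨ T = T
¬(p1 ∨ p3) = ¬T = F
p4 ∨ ¬(p1 ∨ p3) = F ∨ F = F
¬(p4 ∨ ¬(p1 ∨ p3)) = ¬F = T
p3 → p4 = T → F = F
p6 → p1 = F → F = T
(p6 → p1) ∧ p6 = T ∧ F = F
(p3 → p4) ∨ ((p6 → p1) ∧ p6) = F ∨ F = F
((p3 → p4) ∨ ((p6 → p1) ∧ p6)) → p4 = F → F = T
¬(p4 ∨ ¬(p1 ∨ p3)) ∧ (((p3 → p4) ∨ ((p6 → p1) ∧ p6)) → p4) = T ∧ T = T
p3 → p1 = T → F = F
(p3 → p1) ∨ p1 = F ∨ F = F
(¬(p4 ∨ ¬(p1 ∨ p3)) ∧ (((p3 → p4) ∨ ((p6 → p1) ∧ p6)) → p4)) ∧ ((p3 → p1) ∨ p1) = T ∧ F = F
¬((¬(p4 ∨ ¬(p1 ∨ p3)) ∧ (((p3 → p4) ∨ ((p6 → p1) ∧ p6)) → p4)) ∧ ((p3 → p1) ∨ p1)) = ¬F = T
p1 ∨ p2 = F ∨ T = T
p1 ∨ p3 = F ∨ T = T
p4 ∧ (p1 ∨ p3) = F ∧ T = F
(p1 ∨ p2) ∧ (p4 ∧ (p1 ∨ p3)) = T ∧ F = F
¬((¬(p4 ∨ ¬(p1 ∨ p3)) ∧ (((p3 → p4) ∨ ((p6 → p1) ∧ p6)) → p4)) ∧ ((p3 → p1) ∨ p1)) → ((p1 ∨ p2) ∧ (p4 ∧ (p1 ∨ p3))) = T → F = F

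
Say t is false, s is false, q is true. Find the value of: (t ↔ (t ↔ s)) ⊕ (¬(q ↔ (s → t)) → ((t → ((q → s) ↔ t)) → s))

True

Substituting t=False, s=False, q=True:
t ↔ s = False ↔ False = True
t ↔ (t ↔ s) = False ↔ True = False
s → t = False → False = True
q ↔ (s → t) = True ↔ True = True
¬(q ↔ (s → t)) = ¬True = False
q → s = True → False = False
(q → s) ↔ t = False ↔ False = True
t → ((q → s) ↔ t) = False → True = True
(t → ((q → s) ↔ t)) → s = True → False = False
¬(q ↔ (s → t)) → ((t → ((q → s) ↔ t)) → s) = False → False = True
(t ↔ (t ↔ s)) ⊕ (¬(q ↔ (s → t)) → ((t → ((q → s) ↔ t)) → s)) = False ⊕ True = True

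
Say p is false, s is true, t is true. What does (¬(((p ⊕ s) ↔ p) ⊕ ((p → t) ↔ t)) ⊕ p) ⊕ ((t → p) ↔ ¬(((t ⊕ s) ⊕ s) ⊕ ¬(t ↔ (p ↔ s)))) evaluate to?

p ⊕ s = F ⊕ T = T
(p ⊕ s) ↔ p = T ↔ F = F
p → t = F → T = T
(p → t) ↔ t = T ↔ T = T
((p ⊕ s) ↔ p) ⊕ ((p → t) ↔ t) = F ⊕ T = T
¬(((p ⊕ s) ↔ p) ⊕ ((p → t) ↔ t)) = ¬T = F
¬(((p ⊕ s) ↔ p) ⊕ ((p → t) ↔ t)) ⊕ p = F ⊕ F = F
t → p = T → F = F
t ⊕ s = T ⊕ T = F
(t ⊕ s) ⊕ s = F ⊕ T = T
p ↔ s = F ↔ T = F
t ↔ (p ↔ s) = T ↔ F = F
¬(t ↔ (p ↔ s)) = ¬F = T
((t ⊕ s) ⊕ s) ⊕ ¬(t ↔ (p ↔ s)) = T ⊕ T = F
¬(((t ⊕ s) ⊕ s) ⊕ ¬(t ↔ (p ↔ s))) = ¬F = T
(t → p) ↔ ¬(((t ⊕ s) ⊕ s) ⊕ ¬(t ↔ (p ↔ s))) = F ↔ T = F
(¬(((p ⊕ s) ↔ p) ⊕ ((p → t) ↔ t)) ⊕ p) ⊕ ((t → p) ↔ ¬(((t ⊕ s) ⊕ s) ⊕ ¬(t ↔ (p ↔ s)))) = F ⊕ F = F

F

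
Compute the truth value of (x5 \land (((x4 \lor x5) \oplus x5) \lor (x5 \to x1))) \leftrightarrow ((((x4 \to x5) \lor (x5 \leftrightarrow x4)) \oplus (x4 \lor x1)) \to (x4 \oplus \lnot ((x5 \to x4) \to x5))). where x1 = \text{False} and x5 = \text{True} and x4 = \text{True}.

x4 \lor x5 = \text{True} \lor \text{True} = \text{True}
(x4 \lor x5) \oplus x5 = \text{True} \oplus \text{True} = \text{False}
x5 \to x1 = \text{True} \to \text{False} = \text{False}
((x4 \lor x5) \oplus x5) \lor (x5 \to x1) = \text{False} \lor \text{False} = \text{False}
x5 \land (((x4 \lor x5) \oplus x5) \lor (x5 \to x1)) = \text{True} \land \text{False} = \text{False}
x4 \to x5 = \text{True} \to \text{True} = \text{True}
x5 \leftrightarrow x4 = \text{True} \leftrightarrow \text{True} = \text{True}
(x4 \to x5) \lor (x5 \leftrightarrow x4) = \text{True} \lor \text{True} = \text{True}
x4 \lor x1 = \text{True} \lor \text{False} = \text{True}
((x4 \to x5) \lor (x5 \leftrightarrow x4)) \oplus (x4 \lor x1) = \text{True} \oplus \text{True} = \text{False}
x5 \to x4 = \text{True} \to \text{True} = \text{True}
(x5 \to x4) \to x5 = \text{True} \to \text{True} = \text{True}
\lnot ((x5 \to x4) \to x5) = \lnot \text{True} = \text{False}
x4 \oplus \lnot ((x5 \to x4) \to x5) = \text{True} \oplus \text{False} = \text{True}
(((x4 \to x5) \lor (x5 \leftrightarrow x4)) \oplus (x4 \lor x1)) \to (x4 \oplus \lnot ((x5 \to x4) \to x5)) = \text{False} \to \text{True} = \text{True}
(x5 \land (((x4 \lor x5) \oplus x5) \lor (x5 \to x1))) \leftrightarrow ((((x4 \to x5) \lor (x5 \leftrightarrow x4)) \oplus (x4 \lor x1)) \to (x4 \oplus \lnot ((x5 \to x4) \to x5))) = \text{False} \leftrightarrow \text{True} = \text{False}

\text{False}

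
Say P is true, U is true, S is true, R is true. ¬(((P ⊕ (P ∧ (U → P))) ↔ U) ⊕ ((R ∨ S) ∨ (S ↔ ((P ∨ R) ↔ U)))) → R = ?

True

U → P = True → True = True
P ∧ (U → P) = True ∧ True = True
P ⊕ (P ∧ (U → P)) = True ⊕ True = False
(P ⊕ (P ∧ (U → P))) ↔ U = False ↔ True = False
R ∨ S = True ∨ True = True
P ∨ R = True ∨ True = True
(P ∨ R) ↔ U = True ↔ True = True
S ↔ ((P ∨ R) ↔ U) = True ↔ True = True
(R ∨ S) ∨ (S ↔ ((P ∨ R) ↔ U)) = True ∨ True = True
((P ⊕ (P ∧ (U → P))) ↔ U) ⊕ ((R ∨ S) ∨ (S ↔ ((P ∨ R) ↔ U))) = False ⊕ True = True
¬(((P ⊕ (P ∧ (U → P))) ↔ U) ⊕ ((R ∨ S) ∨ (S ↔ ((P ∨ R) ↔ U)))) = ¬True = False
¬(((P ⊕ (P ∧ (U → P))) ↔ U) ⊕ ((R ∨ S) ∨ (S ↔ ((P ∨ R) ↔ U)))) → R = False → True = True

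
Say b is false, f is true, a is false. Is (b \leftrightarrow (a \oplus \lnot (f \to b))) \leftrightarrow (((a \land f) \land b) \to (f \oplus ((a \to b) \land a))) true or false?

f \to b = T \to F = F
\lnot (f \to b) = \lnot F = T
a \oplus \lnot (f \to b) = F \oplus T = T
b \leftrightarrow (a \oplus \lnot (f \to b)) = F \leftrightarrow T = F
a \land f = F \land T = F
(a \land f) \land b = F \land F = F
a \to b = F \to F = T
(a \to b) \land a = T \land F = F
f \oplus ((a \to b) \land a) = T \oplus F = T
((a \land f) \land b) \to (f \oplus ((a \to b) \land a)) = F \to T = T
(b \leftrightarrow (a \oplus \lnot (f \to b))) \leftrightarrow (((a \land f) \land b) \to (f \oplus ((a \to b) \land a))) = F \leftrightarrow T = F

F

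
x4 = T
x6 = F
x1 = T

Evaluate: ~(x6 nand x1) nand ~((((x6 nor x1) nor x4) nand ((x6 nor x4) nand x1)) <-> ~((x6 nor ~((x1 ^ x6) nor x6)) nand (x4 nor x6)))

T

x6 nand x1 = F nand T = T
~(x6 nand x1) = ~T = F
x6 nor x1 = F nor T = F
(x6 nor x1) nor x4 = F nor T = F
x6 nor x4 = F nor T = F
(x6 nor x4) nand x1 = F nand T = T
((x6 nor x1) nor x4) nand ((x6 nor x4) nand x1) = F nand T = T
x1 ^ x6 = T ^ F = T
(x1 ^ x6) nor x6 = T nor F = F
~((x1 ^ x6) nor x6) = ~F = T
x6 nor ~((x1 ^ x6) nor x6) = F nor T = F
x4 nor x6 = T nor F = F
(x6 nor ~((x1 ^ x6) nor x6)) nand (x4 nor x6) = F nand F = T
~((x6 nor ~((x1 ^ x6) nor x6)) nand (x4 nor x6)) = ~T = F
(((x6 nor x1) nor x4) nand ((x6 nor x4) nand x1)) <-> ~((x6 nor ~((x1 ^ x6) nor x6)) nand (x4 nor x6)) = T <-> F = F
~((((x6 nor x1) nor x4) nand ((x6 nor x4) nand x1)) <-> ~((x6 nor ~((x1 ^ x6) nor x6)) nand (x4 nor x6))) = ~F = T
~(x6 nand x1) nand ~((((x6 nor x1) nor x4) nand ((x6 nor x4) nand x1)) <-> ~((x6 nor ~((x1 ^ x6) nor x6)) nand (x4 nor x6))) = F nand T = T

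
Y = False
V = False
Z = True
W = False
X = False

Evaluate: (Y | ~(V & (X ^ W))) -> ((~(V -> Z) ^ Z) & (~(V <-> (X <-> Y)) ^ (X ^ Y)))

Substituting Y=False, V=False, Z=True, W=False, X=False:
X ^ W = False ^ False = False
V & (X ^ W) = False & False = False
~(V & (X ^ W)) = ~False = True
Y | ~(V & (X ^ W)) = False | True = True
V -> Z = False -> True = True
~(V -> Z) = ~True = False
~(V -> Z) ^ Z = False ^ True = True
X <-> Y = False <-> False = True
V <-> (X <-> Y) = False <-> True = False
~(V <-> (X <-> Y)) = ~False = True
X ^ Y = False ^ False = False
~(V <-> (X <-> Y)) ^ (X ^ Y) = True ^ False = True
(~(V -> Z) ^ Z) & (~(V <-> (X <-> Y)) ^ (X ^ Y)) = True & True = True
(Y | ~(V & (X ^ W))) -> ((~(V -> Z) ^ Z) & (~(V <-> (X <-> Y)) ^ (X ^ Y))) = True -> True = True

True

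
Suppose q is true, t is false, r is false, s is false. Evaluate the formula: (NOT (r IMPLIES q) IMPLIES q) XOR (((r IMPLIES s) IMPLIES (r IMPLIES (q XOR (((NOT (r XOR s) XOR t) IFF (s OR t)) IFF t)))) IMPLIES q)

r IMPLIES q = false IMPLIES true = true
NOT (r IMPLIES q) = NOT true = false
NOT (r IMPLIES q) IMPLIES q = false IMPLIES true = true
r IMPLIES s = false IMPLIES false = true
r XOR s = false XOR false = false
NOT (r XOR s) = NOT false = true
NOT (r XOR s) XOR t = true XOR false = true
s OR t = false OR false = false
(NOT (r XOR s) XOR t) IFF (s OR t) = true IFF false = false
((NOT (r XOR s) XOR t) IFF (s OR t)) IFF t = false IFF false = true
q XOR (((NOT (r XOR s) XOR t) IFF (s OR t)) IFF t) = true XOR true = false
r IMPLIES (q XOR (((NOT (r XOR s) XOR t) IFF (s OR t)) IFF t)) = false IMPLIES false = true
(r IMPLIES s) IMPLIES (r IMPLIES (q XOR (((NOT (r XOR s) XOR t) IFF (s OR t)) IFF t))) = true IMPLIES true = true
((r IMPLIES s) IMPLIES (r IMPLIES (q XOR (((NOT (r XOR s) XOR t) IFF (s OR t)) IFF t)))) IMPLIES q = true IMPLIES true = true
(NOT (r IMPLIES q) IMPLIES q) XOR (((r IMPLIES s) IMPLIES (r IMPLIES (q XOR (((NOT (r XOR s) XOR t) IFF (s OR t)) IFF t)))) IMPLIES q) = true XOR true = false

false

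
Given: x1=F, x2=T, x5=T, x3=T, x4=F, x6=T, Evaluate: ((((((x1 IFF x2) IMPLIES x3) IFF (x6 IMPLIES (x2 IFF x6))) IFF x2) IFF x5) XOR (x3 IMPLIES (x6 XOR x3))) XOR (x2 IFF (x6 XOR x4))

F

Substituting x1=F, x2=T, x5=T, x3=T, x4=F, x6=T:
x1 IFF x2 = F IFF T = F
(x1 IFF x2) IMPLIES x3 = F IMPLIES T = T
x2 IFF x6 = T IFF T = T
x6 IMPLIES (x2 IFF x6) = T IMPLIES T = T
((x1 IFF x2) IMPLIES x3) IFF (x6 IMPLIES (x2 IFF x6)) = T IFF T = T
(((x1 IFF x2) IMPLIES x3) IFF (x6 IMPLIES (x2 IFF x6))) IFF x2 = T IFF T = T
((((x1 IFF x2) IMPLIES x3) IFF (x6 IMPLIES (x2 IFF x6))) IFF x2) IFF x5 = T IFF T = T
x6 XOR x3 = T XOR T = F
x3 IMPLIES (x6 XOR x3) = T IMPLIES F = F
(((((x1 IFF x2) IMPLIES x3) IFF (x6 IMPLIES (x2 IFF x6))) IFF x2) IFF x5) XOR (x3 IMPLIES (x6 XOR x3)) = T XOR F = T
x6 XOR x4 = T XOR F = T
x2 IFF (x6 XOR x4) = T IFF T = T
((((((x1 IFF x2) IMPLIES x3) IFF (x6 IMPLIES (x2 IFF x6))) IFF x2) IFF x5) XOR (x3 IMPLIES (x6 XOR x3))) XOR (x2 IFF (x6 XOR x4)) = T XOR T = F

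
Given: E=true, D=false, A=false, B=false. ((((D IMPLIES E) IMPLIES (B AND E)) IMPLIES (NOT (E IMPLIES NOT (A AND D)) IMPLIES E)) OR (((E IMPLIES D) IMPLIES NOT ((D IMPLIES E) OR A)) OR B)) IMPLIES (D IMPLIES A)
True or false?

D IMPLIES E = false IMPLIES true = true
B AND E = false AND true = false
(D IMPLIES E) IMPLIES (B AND E) = true IMPLIES false = false
A AND D = false AND false = false
NOT (A AND D) = NOT false = true
E IMPLIES NOT (A AND D) = true IMPLIES true = true
NOT (E IMPLIES NOT (A AND D)) = NOT true = false
NOT (E IMPLIES NOT (A AND D)) IMPLIES E = false IMPLIES true = true
((D IMPLIES E) IMPLIES (B AND E)) IMPLIES (NOT (E IMPLIES NOT (A AND D)) IMPLIES E) = false IMPLIES true = true
E IMPLIES D = true IMPLIES false = false
D IMPLIES E = false IMPLIES true = true
(D IMPLIES E) OR A = true OR false = true
NOT ((D IMPLIES E) OR A) = NOT true = false
(E IMPLIES D) IMPLIES NOT ((D IMPLIES E) OR A) = false IMPLIES false = true
((E IMPLIES D) IMPLIES NOT ((D IMPLIES E) OR A)) OR B = true OR false = true
(((D IMPLIES E) IMPLIES (B AND E)) IMPLIES (NOT (E IMPLIES NOT (A AND D)) IMPLIES E)) OR (((E IMPLIES D) IMPLIES NOT ((D IMPLIES E) OR A)) OR B) = true OR true = true
D IMPLIES A = false IMPLIES false = true
((((D IMPLIES E) IMPLIES (B AND E)) IMPLIES (NOT (E IMPLIES NOT (A AND D)) IMPLIES E)) OR (((E IMPLIES D) IMPLIES NOT ((D IMPLIES E) OR A)) OR B)) IMPLIES (D IMPLIES A) = true IMPLIES true = true

true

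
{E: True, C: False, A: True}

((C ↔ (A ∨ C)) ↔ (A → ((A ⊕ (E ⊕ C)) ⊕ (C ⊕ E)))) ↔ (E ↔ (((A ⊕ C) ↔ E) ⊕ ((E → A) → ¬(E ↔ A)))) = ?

Substituting E=True, C=False, A=True:
A ∨ C = True ∨ False = True
C ↔ (A ∨ C) = False ↔ True = False
E ⊕ C = True ⊕ False = True
A ⊕ (E ⊕ C) = True ⊕ True = False
C ⊕ E = False ⊕ True = True
(A ⊕ (E ⊕ C)) ⊕ (C ⊕ E) = False ⊕ True = True
A → ((A ⊕ (E ⊕ C)) ⊕ (C ⊕ E)) = True → True = True
(C ↔ (A ∨ C)) ↔ (A → ((A ⊕ (E ⊕ C)) ⊕ (C ⊕ E))) = False ↔ True = False
A ⊕ C = True ⊕ False = True
(A ⊕ C) ↔ E = True ↔ True = True
E → A = True → True = True
E ↔ A = True ↔ True = True
¬(E ↔ A) = ¬True = False
(E → A) → ¬(E ↔ A) = True → False = False
((A ⊕ C) ↔ E) ⊕ ((E → A) → ¬(E ↔ A)) = True ⊕ False = True
E ↔ (((A ⊕ C) ↔ E) ⊕ ((E → A) → ¬(E ↔ A))) = True ↔ True = True
((C ↔ (A ∨ C)) ↔ (A → ((A ⊕ (E ⊕ C)) ⊕ (C ⊕ E)))) ↔ (E ↔ (((A ⊕ C) ↔ E) ⊕ ((E → A) → ¬(E ↔ A)))) = False ↔ True = False

False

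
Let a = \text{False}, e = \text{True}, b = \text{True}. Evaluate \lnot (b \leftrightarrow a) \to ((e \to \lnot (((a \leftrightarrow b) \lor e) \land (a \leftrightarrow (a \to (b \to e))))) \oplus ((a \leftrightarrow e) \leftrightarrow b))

b \leftrightarrow a = \text{True} \leftrightarrow \text{False} = \text{False}
\lnot (b \leftrightarrow a) = \lnot \text{False} = \text{True}
a \leftrightarrow b = \text{False} \leftrightarrow \text{True} = \text{False}
(a \leftrightarrow b) \lor e = \text{False} \lor \text{True} = \text{True}
b \to e = \text{True} \to \text{True} = \text{True}
a \to (b \to e) = \text{False} \to \text{True} = \text{True}
a \leftrightarrow (a \to (b \to e)) = \text{False} \leftrightarrow \text{True} = \text{False}
((a \leftrightarrow b) \lor e) \land (a \leftrightarrow (a \to (b \to e))) = \text{True} \land \text{False} = \text{False}
\lnot (((a \leftrightarrow b) \lor e) \land (a \leftrightarrow (a \to (b \to e)))) = \lnot \text{False} = \text{True}
e \to \lnot (((a \leftrightarrow b) \lor e) \land (a \leftrightarrow (a \to (b \to e)))) = \text{True} \to \text{True} = \text{True}
a \leftrightarrow e = \text{False} \leftrightarrow \text{True} = \text{False}
(a \leftrightarrow e) \leftrightarrow b = \text{False} \leftrightarrow \text{True} = \text{False}
(e \to \lnot (((a \leftrightarrow b) \lor e) \land (a \leftrightarrow (a \to (b \to e))))) \oplus ((a \leftrightarrow e) \leftrightarrow b) = \text{True} \oplus \text{False} = \text{True}
\lnot (b \leftrightarrow a) \to ((e \to \lnot (((a \leftrightarrow b) \lor e) \land (a \leftrightarrow (a \to (b \to e))))) \oplus ((a \leftrightarrow e) \leftrightarrow b)) = \text{True} \to \text{True} = \text{True}

\text{True}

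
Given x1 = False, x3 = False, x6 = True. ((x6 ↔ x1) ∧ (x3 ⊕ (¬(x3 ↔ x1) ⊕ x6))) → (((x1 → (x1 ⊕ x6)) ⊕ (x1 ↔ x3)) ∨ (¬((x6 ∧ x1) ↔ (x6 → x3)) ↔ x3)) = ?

True

x6 ↔ x1 = True ↔ False = False
x3 ↔ x1 = False ↔ False = True
¬(x3 ↔ x1) = ¬True = False
¬(x3 ↔ x1) ⊕ x6 = False ⊕ True = True
x3 ⊕ (¬(x3 ↔ x1) ⊕ x6) = False ⊕ True = True
(x6 ↔ x1) ∧ (x3 ⊕ (¬(x3 ↔ x1) ⊕ x6)) = False ∧ True = False
x1 ⊕ x6 = False ⊕ True = True
x1 → (x1 ⊕ x6) = False → True = True
x1 ↔ x3 = False ↔ False = True
(x1 → (x1 ⊕ x6)) ⊕ (x1 ↔ x3) = True ⊕ True = False
x6 ∧ x1 = True ∧ False = False
x6 → x3 = True → False = False
(x6 ∧ x1) ↔ (x6 → x3) = False ↔ False = True
¬((x6 ∧ x1) ↔ (x6 → x3)) = ¬True = False
¬((x6 ∧ x1) ↔ (x6 → x3)) ↔ x3 = False ↔ False = True
((x1 → (x1 ⊕ x6)) ⊕ (x1 ↔ x3)) ∨ (¬((x6 ∧ x1) ↔ (x6 → x3)) ↔ x3) = False ∨ True = True
((x6 ↔ x1) ∧ (x3 ⊕ (¬(x3 ↔ x1) ⊕ x6))) → (((x1 → (x1 ⊕ x6)) ⊕ (x1 ↔ x3)) ∨ (¬((x6 ∧ x1) ↔ (x6 → x3)) ↔ x3)) = False → True = True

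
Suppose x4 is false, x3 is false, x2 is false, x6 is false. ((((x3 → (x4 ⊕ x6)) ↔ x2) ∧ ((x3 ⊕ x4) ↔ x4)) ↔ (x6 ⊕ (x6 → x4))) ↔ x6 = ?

True

x4 ⊕ x6 = False ⊕ False = False
x3 → (x4 ⊕ x6) = False → False = True
(x3 → (x4 ⊕ x6)) ↔ x2 = True ↔ False = False
x3 ⊕ x4 = False ⊕ False = False
(x3 ⊕ x4) ↔ x4 = False ↔ False = True
((x3 → (x4 ⊕ x6)) ↔ x2) ∧ ((x3 ⊕ x4) ↔ x4) = False ∧ True = False
x6 → x4 = False → False = True
x6 ⊕ (x6 → x4) = False ⊕ True = True
(((x3 → (x4 ⊕ x6)) ↔ x2) ∧ ((x3 ⊕ x4) ↔ x4)) ↔ (x6 ⊕ (x6 → x4)) = False ↔ True = False
((((x3 → (x4 ⊕ x6)) ↔ x2) ∧ ((x3 ⊕ x4) ↔ x4)) ↔ (x6 ⊕ (x6 → x4))) ↔ x6 = False ↔ False = True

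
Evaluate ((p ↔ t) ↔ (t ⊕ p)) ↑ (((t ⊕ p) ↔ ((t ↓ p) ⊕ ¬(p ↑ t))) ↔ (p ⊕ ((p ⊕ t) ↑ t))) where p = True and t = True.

p ↔ t = True ↔ True = True
t ⊕ p = True ⊕ True = False
(p ↔ t) ↔ (t ⊕ p) = True ↔ False = False
t ⊕ p = True ⊕ True = False
t ↓ p = True ↓ True = False
p ↑ t = True ↑ True = False
¬(p ↑ t) = ¬False = True
(t ↓ p) ⊕ ¬(p ↑ t) = False ⊕ True = True
(t ⊕ p) ↔ ((t ↓ p) ⊕ ¬(p ↑ t)) = False ↔ True = False
p ⊕ t = True ⊕ True = False
(p ⊕ t) ↑ t = False ↑ True = True
p ⊕ ((p ⊕ t) ↑ t) = True ⊕ True = False
((t ⊕ p) ↔ ((t ↓ p) ⊕ ¬(p ↑ t))) ↔ (p ⊕ ((p ⊕ t) ↑ t)) = False ↔ False = True
((p ↔ t) ↔ (t ⊕ p)) ↑ (((t ⊕ p) ↔ ((t ↓ p) ⊕ ¬(p ↑ t))) ↔ (p ⊕ ((p ⊕ t) ↑ t))) = False ↑ True = True

True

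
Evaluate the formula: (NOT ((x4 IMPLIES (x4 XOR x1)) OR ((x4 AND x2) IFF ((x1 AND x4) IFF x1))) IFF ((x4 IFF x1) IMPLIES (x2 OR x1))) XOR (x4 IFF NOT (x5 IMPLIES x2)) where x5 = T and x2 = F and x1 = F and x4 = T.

T

Substituting x5=T, x2=F, x1=F, x4=T:
x4 XOR x1 = T XOR F = T
x4 IMPLIES (x4 XOR x1) = T IMPLIES T = T
x4 AND x2 = T AND F = F
x1 AND x4 = F AND T = F
(x1 AND x4) IFF x1 = F IFF F = T
(x4 AND x2) IFF ((x1 AND x4) IFF x1) = F IFF T = F
(x4 IMPLIES (x4 XOR x1)) OR ((x4 AND x2) IFF ((x1 AND x4) IFF x1)) = T OR F = T
NOT ((x4 IMPLIES (x4 XOR x1)) OR ((x4 AND x2) IFF ((x1 AND x4) IFF x1))) = NOT T = F
x4 IFF x1 = T IFF F = F
x2 OR x1 = F OR F = F
(x4 IFF x1) IMPLIES (x2 OR x1) = F IMPLIES F = T
NOT ((x4 IMPLIES (x4 XOR x1)) OR ((x4 AND x2) IFF ((x1 AND x4) IFF x1))) IFF ((x4 IFF x1) IMPLIES (x2 OR x1)) = F IFF T = F
x5 IMPLIES x2 = T IMPLIES F = F
NOT (x5 IMPLIES x2) = NOT F = T
x4 IFF NOT (x5 IMPLIES x2) = T IFF T = T
(NOT ((x4 IMPLIES (x4 XOR x1)) OR ((x4 AND x2) IFF ((x1 AND x4) IFF x1))) IFF ((x4 IFF x1) IMPLIES (x2 OR x1))) XOR (x4 IFF NOT (x5 IMPLIES x2)) = F XOR T = T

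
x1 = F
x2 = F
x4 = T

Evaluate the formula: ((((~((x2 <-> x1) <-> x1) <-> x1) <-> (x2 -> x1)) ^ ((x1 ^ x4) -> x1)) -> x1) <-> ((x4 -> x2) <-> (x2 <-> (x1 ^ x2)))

F

x2 <-> x1 = F <-> F = T
(x2 <-> x1) <-> x1 = T <-> F = F
~((x2 <-> x1) <-> x1) = ~F = T
~((x2 <-> x1) <-> x1) <-> x1 = T <-> F = F
x2 -> x1 = F -> F = T
(~((x2 <-> x1) <-> x1) <-> x1) <-> (x2 -> x1) = F <-> T = F
x1 ^ x4 = F ^ T = T
(x1 ^ x4) -> x1 = T -> F = F
((~((x2 <-> x1) <-> x1) <-> x1) <-> (x2 -> x1)) ^ ((x1 ^ x4) -> x1) = F ^ F = F
(((~((x2 <-> x1) <-> x1) <-> x1) <-> (x2 -> x1)) ^ ((x1 ^ x4) -> x1)) -> x1 = F -> F = T
x4 -> x2 = T -> F = F
x1 ^ x2 = F ^ F = F
x2 <-> (x1 ^ x2) = F <-> F = T
(x4 -> x2) <-> (x2 <-> (x1 ^ x2)) = F <-> T = F
((((~((x2 <-> x1) <-> x1) <-> x1) <-> (x2 -> x1)) ^ ((x1 ^ x4) -> x1)) -> x1) <-> ((x4 -> x2) <-> (x2 <-> (x1 ^ x2))) = T <-> F = F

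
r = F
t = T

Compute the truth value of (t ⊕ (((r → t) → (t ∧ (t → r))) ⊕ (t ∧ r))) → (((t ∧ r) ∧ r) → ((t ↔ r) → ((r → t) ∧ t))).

Substituting r=F, t=T:
r → t = F → T = T
t → r = T → F = F
t ∧ (t → r) = T ∧ F = F
(r → t) → (t ∧ (t → r)) = T → F = F
t ∧ r = T ∧ F = F
((r → t) → (t ∧ (t → r))) ⊕ (t ∧ r) = F ⊕ F = F
t ⊕ (((r → t) → (t ∧ (t → r))) ⊕ (t ∧ r)) = T ⊕ F = T
t ∧ r = T ∧ F = F
(t ∧ r) ∧ r = F ∧ F = F
t ↔ r = T ↔ F = F
r → t = F → T = T
(r → t) ∧ t = T ∧ T = T
(t ↔ r) → ((r → t) ∧ t) = F → T = T
((t ∧ r) ∧ r) → ((t ↔ r) → ((r → t) ∧ t)) = F → T = T
(t ⊕ (((r → t) → (t ∧ (t → r))) ⊕ (t ∧ r))) → (((t ∧ r) ∧ r) → ((t ↔ r) → ((r → t) ∧ t))) = T → T = T

T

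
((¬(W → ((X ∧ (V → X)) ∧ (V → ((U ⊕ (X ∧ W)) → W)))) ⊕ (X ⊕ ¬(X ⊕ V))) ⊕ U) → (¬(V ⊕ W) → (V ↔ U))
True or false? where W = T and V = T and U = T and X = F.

T

Substituting W=T, V=T, U=T, X=F:
V → X = T → F = F
X ∧ (V → X) = F ∧ F = F
X ∧ W = F ∧ T = F
U ⊕ (X ∧ W) = T ⊕ F = T
(U ⊕ (X ∧ W)) → W = T → T = T
V → ((U ⊕ (X ∧ W)) → W) = T → T = T
(X ∧ (V → X)) ∧ (V → ((U ⊕ (X ∧ W)) → W)) = F ∧ T = F
W → ((X ∧ (V → X)) ∧ (V → ((U ⊕ (X ∧ W)) → W))) = T → F = F
¬(W → ((X ∧ (V → X)) ∧ (V → ((U ⊕ (X ∧ W)) → W)))) = ¬F = T
X ⊕ V = F ⊕ T = T
¬(X ⊕ V) = ¬T = F
X ⊕ ¬(X ⊕ V) = F ⊕ F = F
¬(W → ((X ∧ (V → X)) ∧ (V → ((U ⊕ (X ∧ W)) → W)))) ⊕ (X ⊕ ¬(X ⊕ V)) = T ⊕ F = T
(¬(W → ((X ∧ (V → X)) ∧ (V → ((U ⊕ (X ∧ W)) → W)))) ⊕ (X ⊕ ¬(X ⊕ V))) ⊕ U = T ⊕ T = F
V ⊕ W = T ⊕ T = F
¬(V ⊕ W) = ¬F = T
V ↔ U = T ↔ T = T
¬(V ⊕ W) → (V ↔ U) = T → T = T
((¬(W → ((X ∧ (V → X)) ∧ (V → ((U ⊕ (X ∧ W)) → W)))) ⊕ (X ⊕ ¬(X ⊕ V))) ⊕ U) → (¬(V ⊕ W) → (V ↔ U)) = F → T = T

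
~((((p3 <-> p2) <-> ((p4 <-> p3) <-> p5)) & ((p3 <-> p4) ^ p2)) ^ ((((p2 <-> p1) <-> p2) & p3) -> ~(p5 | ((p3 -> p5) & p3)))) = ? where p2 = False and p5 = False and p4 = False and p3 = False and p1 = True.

False

p3 <-> p2 = False <-> False = True
p4 <-> p3 = False <-> False = True
(p4 <-> p3) <-> p5 = True <-> False = False
(p3 <-> p2) <-> ((p4 <-> p3) <-> p5) = True <-> False = False
p3 <-> p4 = False <-> False = True
(p3 <-> p4) ^ p2 = True ^ False = True
((p3 <-> p2) <-> ((p4 <-> p3) <-> p5)) & ((p3 <-> p4) ^ p2) = False & True = False
p2 <-> p1 = False <-> True = False
(p2 <-> p1) <-> p2 = False <-> False = True
((p2 <-> p1) <-> p2) & p3 = True & False = False
p3 -> p5 = False -> False = True
(p3 -> p5) & p3 = True & False = False
p5 | ((p3 -> p5) & p3) = False | False = False
~(p5 | ((p3 -> p5) & p3)) = ~False = True
(((p2 <-> p1) <-> p2) & p3) -> ~(p5 | ((p3 -> p5) & p3)) = False -> True = True
(((p3 <-> p2) <-> ((p4 <-> p3) <-> p5)) & ((p3 <-> p4) ^ p2)) ^ ((((p2 <-> p1) <-> p2) & p3) -> ~(p5 | ((p3 -> p5) & p3))) = False ^ True = True
~((((p3 <-> p2) <-> ((p4 <-> p3) <-> p5)) & ((p3 <-> p4) ^ p2)) ^ ((((p2 <-> p1) <-> p2) & p3) -> ~(p5 | ((p3 -> p5) & p3)))) = ~True = False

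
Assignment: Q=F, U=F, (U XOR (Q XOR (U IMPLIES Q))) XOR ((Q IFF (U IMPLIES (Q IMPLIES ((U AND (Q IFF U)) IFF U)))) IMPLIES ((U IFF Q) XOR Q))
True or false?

F

U IMPLIES Q = F IMPLIES F = T
Q XOR (U IMPLIES Q) = F XOR T = T
U XOR (Q XOR (U IMPLIES Q)) = F XOR T = T
Q IFF U = F IFF F = T
U AND (Q IFF U) = F AND T = F
(U AND (Q IFF U)) IFF U = F IFF F = T
Q IMPLIES ((U AND (Q IFF U)) IFF U) = F IMPLIES T = T
U IMPLIES (Q IMPLIES ((U AND (Q IFF U)) IFF U)) = F IMPLIES T = T
Q IFF (U IMPLIES (Q IMPLIES ((U AND (Q IFF U)) IFF U))) = F IFF T = F
U IFF Q = F IFF F = T
(U IFF Q) XOR Q = T XOR F = T
(Q IFF (U IMPLIES (Q IMPLIES ((U AND (Q IFF U)) IFF U)))) IMPLIES ((U IFF Q) XOR Q) = F IMPLIES T = T
(U XOR (Q XOR (U IMPLIES Q))) XOR ((Q IFF (U IMPLIES (Q IMPLIES ((U AND (Q IFF U)) IFF U)))) IMPLIES ((U IFF Q) XOR Q)) = T XOR T = F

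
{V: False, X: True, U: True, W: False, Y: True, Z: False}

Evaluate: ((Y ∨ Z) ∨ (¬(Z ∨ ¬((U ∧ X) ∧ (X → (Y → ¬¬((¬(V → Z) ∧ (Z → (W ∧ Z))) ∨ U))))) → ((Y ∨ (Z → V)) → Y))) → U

True

Y ∨ Z = True ∨ False = True
U ∧ X = True ∧ True = True
V → Z = False → False = True
¬(V → Z) = ¬True = False
W ∧ Z = False ∧ False = False
Z → (W ∧ Z) = False → False = True
¬(V → Z) ∧ (Z → (W ∧ Z)) = False ∧ True = False
(¬(V → Z) ∧ (Z → (W ∧ Z))) ∨ U = False ∨ True = True
¬((¬(V → Z) ∧ (Z → (W ∧ Z))) ∨ U) = ¬True = False
¬¬((¬(V → Z) ∧ (Z → (W ∧ Z))) ∨ U) = ¬False = True
Y → ¬¬((¬(V → Z) ∧ (Z → (W ∧ Z))) ∨ U) = True → True = True
X → (Y → ¬¬((¬(V → Z) ∧ (Z → (W ∧ Z))) ∨ U)) = True → True = True
(U ∧ X) ∧ (X → (Y → ¬¬((¬(V → Z) ∧ (Z → (W ∧ Z))) ∨ U))) = True ∧ True = True
¬((U ∧ X) ∧ (X → (Y → ¬¬((¬(V → Z) ∧ (Z → (W ∧ Z))) ∨ U)))) = ¬True = False
Z ∨ ¬((U ∧ X) ∧ (X → (Y → ¬¬((¬(V → Z) ∧ (Z → (W ∧ Z))) ∨ U)))) = False ∨ False = False
¬(Z ∨ ¬((U ∧ X) ∧ (X → (Y → ¬¬((¬(V → Z) ∧ (Z → (W ∧ Z))) ∨ U))))) = ¬False = True
Z → V = False → False = True
Y ∨ (Z → V) = True ∨ True = True
(Y ∨ (Z → V)) → Y = True → True = True
¬(Z ∨ ¬((U ∧ X) ∧ (X → (Y → ¬¬((¬(V → Z) ∧ (Z → (W ∧ Z))) ∨ U))))) → ((Y ∨ (Z → V)) → Y) = True → True = True
(Y ∨ Z) ∨ (¬(Z ∨ ¬((U ∧ X) ∧ (X → (Y → ¬¬((¬(V → Z) ∧ (Z → (W ∧ Z))) ∨ U))))) → ((Y ∨ (Z → V)) → Y)) = True ∨ True = True
((Y ∨ Z) ∨ (¬(Z ∨ ¬((U ∧ X) ∧ (X → (Y → ¬¬((¬(V → Z) ∧ (Z → (W ∧ Z))) ∨ U))))) → ((Y ∨ (Z → V)) → Y))) → U = True → True = True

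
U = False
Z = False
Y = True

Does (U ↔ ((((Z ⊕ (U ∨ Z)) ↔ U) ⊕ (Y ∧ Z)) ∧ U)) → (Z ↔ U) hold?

True

U ∨ Z = False ∨ False = False
Z ⊕ (U ∨ Z) = False ⊕ False = False
(Z ⊕ (U ∨ Z)) ↔ U = False ↔ False = True
Y ∧ Z = True ∧ False = False
((Z ⊕ (U ∨ Z)) ↔ U) ⊕ (Y ∧ Z) = True ⊕ False = True
(((Z ⊕ (U ∨ Z)) ↔ U) ⊕ (Y ∧ Z)) ∧ U = True ∧ False = False
U ↔ ((((Z ⊕ (U ∨ Z)) ↔ U) ⊕ (Y ∧ Z)) ∧ U) = False ↔ False = True
Z ↔ U = False ↔ False = True
(U ↔ ((((Z ⊕ (U ∨ Z)) ↔ U) ⊕ (Y ∧ Z)) ∧ U)) → (Z ↔ U) = True → True = True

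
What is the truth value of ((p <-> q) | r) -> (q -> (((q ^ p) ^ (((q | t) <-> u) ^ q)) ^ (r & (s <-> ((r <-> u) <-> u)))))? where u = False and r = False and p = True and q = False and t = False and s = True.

Substituting u=False, r=False, p=True, q=False, t=False, s=True:
p <-> q = True <-> False = False
(p <-> q) | r = False | False = False
q ^ p = False ^ True = True
q | t = False | False = False
(q | t) <-> u = False <-> False = True
((q | t) <-> u) ^ q = True ^ False = True
(q ^ p) ^ (((q | t) <-> u) ^ q) = True ^ True = False
r <-> u = False <-> False = True
(r <-> u) <-> u = True <-> False = False
s <-> ((r <-> u) <-> u) = True <-> False = False
r & (s <-> ((r <-> u) <-> u)) = False & False = False
((q ^ p) ^ (((q | t) <-> u) ^ q)) ^ (r & (s <-> ((r <-> u) <-> u))) = False ^ False = False
q -> (((q ^ p) ^ (((q | t) <-> u) ^ q)) ^ (r & (s <-> ((r <-> u) <-> u)))) = False -> False = True
((p <-> q) | r) -> (q -> (((q ^ p) ^ (((q | t) <-> u) ^ q)) ^ (r & (s <-> ((r <-> u) <-> u))))) = False -> True = True

True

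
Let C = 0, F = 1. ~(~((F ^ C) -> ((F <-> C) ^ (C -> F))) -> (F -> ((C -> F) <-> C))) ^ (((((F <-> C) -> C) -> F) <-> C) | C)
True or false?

0

Substituting C=0, F=1:
F ^ C = 1 ^ 0 = 1
F <-> C = 1 <-> 0 = 0
C -> F = 0 -> 1 = 1
(F <-> C) ^ (C -> F) = 0 ^ 1 = 1
(F ^ C) -> ((F <-> C) ^ (C -> F)) = 1 -> 1 = 1
~((F ^ C) -> ((F <-> C) ^ (C -> F))) = ~1 = 0
C -> F = 0 -> 1 = 1
(C -> F) <-> C = 1 <-> 0 = 0
F -> ((C -> F) <-> C) = 1 -> 0 = 0
~((F ^ C) -> ((F <-> C) ^ (C -> F))) -> (F -> ((C -> F) <-> C)) = 0 -> 0 = 1
~(~((F ^ C) -> ((F <-> C) ^ (C -> F))) -> (F -> ((C -> F) <-> C))) = ~1 = 0
F <-> C = 1 <-> 0 = 0
(F <-> C) -> C = 0 -> 0 = 1
((F <-> C) -> C) -> F = 1 -> 1 = 1
(((F <-> C) -> C) -> F) <-> C = 1 <-> 0 = 0
((((F <-> C) -> C) -> F) <-> C) | C = 0 | 0 = 0
~(~((F ^ C) -> ((F <-> C) ^ (C -> F))) -> (F -> ((C -> F) <-> C))) ^ (((((F <-> C) -> C) -> F) <-> C) | C) = 0 ^ 0 = 0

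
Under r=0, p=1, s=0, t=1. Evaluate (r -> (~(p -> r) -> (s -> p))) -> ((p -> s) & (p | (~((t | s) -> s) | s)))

0

p -> r = 1 -> 0 = 0
~(p -> r) = ~0 = 1
s -> p = 0 -> 1 = 1
~(p -> r) -> (s -> p) = 1 -> 1 = 1
r -> (~(p -> r) -> (s -> p)) = 0 -> 1 = 1
p -> s = 1 -> 0 = 0
t | s = 1 | 0 = 1
(t | s) -> s = 1 -> 0 = 0
~((t | s) -> s) = ~0 = 1
~((t | s) -> s) | s = 1 | 0 = 1
p | (~((t | s) -> s) | s) = 1 | 1 = 1
(p -> s) & (p | (~((t | s) -> s) | s)) = 0 & 1 = 0
(r -> (~(p -> r) -> (s -> p))) -> ((p -> s) & (p | (~((t | s) -> s) | s))) = 1 -> 0 = 0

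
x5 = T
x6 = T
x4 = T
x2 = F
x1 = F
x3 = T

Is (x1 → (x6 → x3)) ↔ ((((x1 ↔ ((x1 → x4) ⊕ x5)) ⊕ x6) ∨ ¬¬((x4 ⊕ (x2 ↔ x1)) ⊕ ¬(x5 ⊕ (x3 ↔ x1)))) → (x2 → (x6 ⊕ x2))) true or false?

Substituting x5=T, x6=T, x4=T, x2=F, x1=F, x3=T:
x6 → x3 = T → T = T
x1 → (x6 → x3) = F → T = T
x1 → x4 = F → T = T
(x1 → x4) ⊕ x5 = T ⊕ T = F
x1 ↔ ((x1 → x4) ⊕ x5) = F ↔ F = T
(x1 ↔ ((x1 → x4) ⊕ x5)) ⊕ x6 = T ⊕ T = F
x2 ↔ x1 = F ↔ F = T
x4 ⊕ (x2 ↔ x1) = T ⊕ T = F
x3 ↔ x1 = T ↔ F = F
x5 ⊕ (x3 ↔ x1) = T ⊕ F = T
¬(x5 ⊕ (x3 ↔ x1)) = ¬T = F
(x4 ⊕ (x2 ↔ x1)) ⊕ ¬(x5 ⊕ (x3 ↔ x1)) = F ⊕ F = F
¬((x4 ⊕ (x2 ↔ x1)) ⊕ ¬(x5 ⊕ (x3 ↔ x1))) = ¬F = T
¬¬((x4 ⊕ (x2 ↔ x1)) ⊕ ¬(x5 ⊕ (x3 ↔ x1))) = ¬T = F
((x1 ↔ ((x1 → x4) ⊕ x5)) ⊕ x6) ∨ ¬¬((x4 ⊕ (x2 ↔ x1)) ⊕ ¬(x5 ⊕ (x3 ↔ x1))) = F ∨ F = F
x6 ⊕ x2 = T ⊕ F = T
x2 → (x6 ⊕ x2) = F → T = T
(((x1 ↔ ((x1 → x4) ⊕ x5)) ⊕ x6) ∨ ¬¬((x4 ⊕ (x2 ↔ x1)) ⊕ ¬(x5 ⊕ (x3 ↔ x1)))) → (x2 → (x6 ⊕ x2)) = F → T = T
(x1 → (x6 → x3)) ↔ ((((x1 ↔ ((x1 → x4) ⊕ x5)) ⊕ x6) ∨ ¬¬((x4 ⊕ (x2 ↔ x1)) ⊕ ¬(x5 ⊕ (x3 ↔ x1)))) → (x2 → (x6 ⊕ x2))) = T ↔ T = T

T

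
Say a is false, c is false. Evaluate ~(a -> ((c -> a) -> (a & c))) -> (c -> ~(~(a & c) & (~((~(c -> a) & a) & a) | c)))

c -> a = False -> False = True
a & c = False & False = False
(c -> a) -> (a & c) = True -> False = False
a -> ((c -> a) -> (a & c)) = False -> False = True
~(a -> ((c -> a) -> (a & c))) = ~True = False
a & c = False & False = False
~(a & c) = ~False = True
c -> a = False -> False = True
~(c -> a) = ~True = False
~(c -> a) & a = False & False = False
(~(c -> a) & a) & a = False & False = False
~((~(c -> a) & a) & a) = ~False = True
~((~(c -> a) & a) & a) | c = True | False = True
~(a & c) & (~((~(c -> a) & a) & a) | c) = True & True = True
~(~(a & c) & (~((~(c -> a) & a) & a) | c)) = ~True = False
c -> ~(~(a & c) & (~((~(c -> a) & a) & a) | c)) = False -> False = True
~(a -> ((c -> a) -> (a & c))) -> (c -> ~(~(a & c) & (~((~(c -> a) & a) & a) | c))) = False -> True = True

True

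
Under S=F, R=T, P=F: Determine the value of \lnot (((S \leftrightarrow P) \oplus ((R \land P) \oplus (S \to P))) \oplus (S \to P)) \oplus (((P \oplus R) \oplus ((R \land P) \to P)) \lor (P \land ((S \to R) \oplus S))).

S \leftrightarrow P = F \leftrightarrow F = T
R \land P = T \land F = F
S \to P = F \to F = T
(R \land P) \oplus (S \to P) = F \oplus T = T
(S \leftrightarrow P) \oplus ((R \land P) \oplus (S \to P)) = T \oplus T = F
S \to P = F \to F = T
((S \leftrightarrow P) \oplus ((R \land P) \oplus (S \to P))) \oplus (S \to P) = F \oplus T = T
\lnot (((S \leftrightarrow P) \oplus ((R \land P) \oplus (S \to P))) \oplus (S \to P)) = \lnot T = F
P \oplus R = F \oplus T = T
R \land P = T \land F = F
(R \land P) \to P = F \to F = T
(P \oplus R) \oplus ((R \land P) \to P) = T \oplus T = F
S \to R = F \to T = T
(S \to R) \oplus S = T \oplus F = T
P \land ((S \to R) \oplus S) = F \land T = F
((P \oplus R) \oplus ((R \land P) \to P)) \lor (P \land ((S \to R) \oplus S)) = F \lor F = F
\lnot (((S \leftrightarrow P) \oplus ((R \land P) \oplus (S \to P))) \oplus (S \to P)) \oplus (((P \oplus R) \oplus ((R \land P) \to P)) \lor (P \land ((S \to R) \oplus S))) = F \oplus F = F

F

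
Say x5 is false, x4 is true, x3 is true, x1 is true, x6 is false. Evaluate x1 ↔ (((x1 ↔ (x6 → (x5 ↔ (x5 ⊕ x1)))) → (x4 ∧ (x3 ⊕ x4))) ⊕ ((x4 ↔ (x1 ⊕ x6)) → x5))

x5 ⊕ x1 = False ⊕ True = True
x5 ↔ (x5 ⊕ x1) = False ↔ True = False
x6 → (x5 ↔ (x5 ⊕ x1)) = False → False = True
x1 ↔ (x6 → (x5 ↔ (x5 ⊕ x1))) = True ↔ True = True
x3 ⊕ x4 = True ⊕ True = False
x4 ∧ (x3 ⊕ x4) = True ∧ False = False
(x1 ↔ (x6 → (x5 ↔ (x5 ⊕ x1)))) → (x4 ∧ (x3 ⊕ x4)) = True → False = False
x1 ⊕ x6 = True ⊕ False = True
x4 ↔ (x1 ⊕ x6) = True ↔ True = True
(x4 ↔ (x1 ⊕ x6)) → x5 = True → False = False
((x1 ↔ (x6 → (x5 ↔ (x5 ⊕ x1)))) → (x4 ∧ (x3 ⊕ x4))) ⊕ ((x4 ↔ (x1 ⊕ x6)) → x5) = False ⊕ False = False
x1 ↔ (((x1 ↔ (x6 → (x5 ↔ (x5 ⊕ x1)))) → (x4 ∧ (x3 ⊕ x4))) ⊕ ((x4 ↔ (x1 ⊕ x6)) → x5)) = True ↔ False = False

False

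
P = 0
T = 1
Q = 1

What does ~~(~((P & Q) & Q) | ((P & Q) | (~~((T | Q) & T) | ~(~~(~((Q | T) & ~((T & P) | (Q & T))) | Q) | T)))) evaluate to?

1

P & Q = 0 & 1 = 0
(P & Q) & Q = 0 & 1 = 0
~((P & Q) & Q) = ~0 = 1
P & Q = 0 & 1 = 0
T | Q = 1 | 1 = 1
(T | Q) & T = 1 & 1 = 1
~((T | Q) & T) = ~1 = 0
~~((T | Q) & T) = ~0 = 1
Q | T = 1 | 1 = 1
T & P = 1 & 0 = 0
Q & T = 1 & 1 = 1
(T & P) | (Q & T) = 0 | 1 = 1
~((T & P) | (Q & T)) = ~1 = 0
(Q | T) & ~((T & P) | (Q & T)) = 1 & 0 = 0
~((Q | T) & ~((T & P) | (Q & T))) = ~0 = 1
~((Q | T) & ~((T & P) | (Q & T))) | Q = 1 | 1 = 1
~(~((Q | T) & ~((T & P) | (Q & T))) | Q) = ~1 = 0
~~(~((Q | T) & ~((T & P) | (Q & T))) | Q) = ~0 = 1
~~(~((Q | T) & ~((T & P) | (Q & T))) | Q) | T = 1 | 1 = 1
~(~~(~((Q | T) & ~((T & P) | (Q & T))) | Q) | T) = ~1 = 0
~~((T | Q) & T) | ~(~~(~((Q | T) & ~((T & P) | (Q & T))) | Q) | T) = 1 | 0 = 1
(P & Q) | (~~((T | Q) & T) | ~(~~(~((Q | T) & ~((T & P) | (Q & T))) | Q) | T)) = 0 | 1 = 1
~((P & Q) & Q) | ((P & Q) | (~~((T | Q) & T) | ~(~~(~((Q | T) & ~((T & P) | (Q & T))) | Q) | T))) = 1 | 1 = 1
~(~((P & Q) & Q) | ((P & Q) | (~~((T | Q) & T) | ~(~~(~((Q | T) & ~((T & P) | (Q & T))) | Q) | T)))) = ~1 = 0
~~(~((P & Q) & Q) | ((P & Q) | (~~((T | Q) & T) | ~(~~(~((Q | T) & ~((T & P) | (Q & T))) | Q) | T)))) = ~0 = 1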